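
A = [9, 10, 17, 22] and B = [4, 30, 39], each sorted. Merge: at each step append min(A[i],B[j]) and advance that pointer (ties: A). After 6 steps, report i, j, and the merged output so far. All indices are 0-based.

i=0 j=0: A[i]=9>B[j]=4 take 4, j++
i=0 j=1: A[i]=9<=B[j]=30 take 9, i++
i=1 j=1: A[i]=10<=B[j]=30 take 10, i++
i=2 j=1: A[i]=17<=B[j]=30 take 17, i++
i=3 j=1: A[i]=22<=B[j]=30 take 22, i++
i=4 j=1: A done, take B[j]=30, j++

i=4, j=2, merged so far=[4, 9, 10, 17, 22, 30]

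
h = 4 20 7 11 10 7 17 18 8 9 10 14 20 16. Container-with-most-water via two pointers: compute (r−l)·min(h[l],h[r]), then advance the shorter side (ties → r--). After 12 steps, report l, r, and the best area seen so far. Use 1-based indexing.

l=2, r=3, best area=220

[1,14] min(4,16)*13=52 best=52 * → l++
[2,14] min(20,16)*12=192 best=192 * → r--
[2,13] min(20,20)*11=220 best=220 * → r--
[2,12] min(20,14)*10=140 best=220 → r--
[2,11] min(20,10)*9=90 best=220 → r--
[2,10] min(20,9)*8=72 best=220 → r--
[2,9] min(20,8)*7=56 best=220 → r--
[2,8] min(20,18)*6=108 best=220 → r--
[2,7] min(20,17)*5=85 best=220 → r--
[2,6] min(20,7)*4=28 best=220 → r--
[2,5] min(20,10)*3=30 best=220 → r--
[2,4] min(20,11)*2=22 best=220 → r--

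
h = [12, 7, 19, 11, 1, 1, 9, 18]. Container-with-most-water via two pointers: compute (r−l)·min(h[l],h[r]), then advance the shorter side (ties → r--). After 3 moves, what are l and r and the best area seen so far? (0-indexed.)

l=2, r=6, best area=90

l=0 r=7: min(12,18)*7=84 best=84 *, l++
l=1 r=7: min(7,18)*6=42 best=84, l++
l=2 r=7: min(19,18)*5=90 best=90 *, r--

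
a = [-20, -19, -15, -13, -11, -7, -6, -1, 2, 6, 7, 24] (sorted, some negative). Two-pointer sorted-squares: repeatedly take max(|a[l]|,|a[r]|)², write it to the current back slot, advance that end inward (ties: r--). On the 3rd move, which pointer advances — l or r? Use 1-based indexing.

l

l=1 r=12: |-20|<=|24| out[12]=576, r--
l=1 r=11: |-20|>|7| out[11]=400, l++
l=2 r=11: |-19|>|7| out[10]=361, l++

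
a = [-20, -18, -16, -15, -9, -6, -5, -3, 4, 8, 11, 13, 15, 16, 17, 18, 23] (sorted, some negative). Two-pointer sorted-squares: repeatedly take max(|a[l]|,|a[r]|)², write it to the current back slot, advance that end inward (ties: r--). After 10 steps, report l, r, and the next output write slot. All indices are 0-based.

l=4, r=10, next write slot=6

l=0 r=16: |-20|<=|23| out[16]=529, r--
l=0 r=15: |-20|>|18| out[15]=400, l++
l=1 r=15: |-18|<=|18| out[14]=324, r--
l=1 r=14: |-18|>|17| out[13]=324, l++
l=2 r=14: |-16|<=|17| out[12]=289, r--
l=2 r=13: |-16|<=|16| out[11]=256, r--
l=2 r=12: |-16|>|15| out[10]=256, l++
l=3 r=12: |-15|<=|15| out[9]=225, r--
l=3 r=11: |-15|>|13| out[8]=225, l++
l=4 r=11: |-9|<=|13| out[7]=169, r--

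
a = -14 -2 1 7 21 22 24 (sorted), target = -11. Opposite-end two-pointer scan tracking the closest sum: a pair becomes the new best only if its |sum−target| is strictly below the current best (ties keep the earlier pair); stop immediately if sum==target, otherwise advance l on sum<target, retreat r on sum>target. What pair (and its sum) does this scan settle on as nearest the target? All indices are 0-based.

[0,6] -14+24=10 d=21 * → r--
[0,5] -14+22=8 d=19 * → r--
[0,4] -14+21=7 d=18 * → r--
[0,3] -14+7=-7 d=4 * → r--
[0,2] -14+1=-13 d=2 * → l++
[1,2] -2+1=-1 d=10 → r--

pair (-14, 1) with sum -13 (|Δ|=2)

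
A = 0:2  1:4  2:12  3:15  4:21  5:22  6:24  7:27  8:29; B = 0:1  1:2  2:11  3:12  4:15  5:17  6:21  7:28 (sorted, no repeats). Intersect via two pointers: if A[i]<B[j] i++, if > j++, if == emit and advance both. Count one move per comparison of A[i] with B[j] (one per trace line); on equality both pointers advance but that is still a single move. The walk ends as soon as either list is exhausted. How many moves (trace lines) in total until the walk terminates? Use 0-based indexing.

12 moves

i=0 j=0: 2>1, j++
i=0 j=1: 2==2 emit, i++,j++
i=1 j=2: 4<11, i++
i=2 j=2: 12>11, j++
i=2 j=3: 12==12 emit, i++,j++
i=3 j=4: 15==15 emit, i++,j++
i=4 j=5: 21>17, j++
i=4 j=6: 21==21 emit, i++,j++
i=5 j=7: 22<28, i++
i=6 j=7: 24<28, i++
i=7 j=7: 27<28, i++
i=8 j=7: 29>28, j++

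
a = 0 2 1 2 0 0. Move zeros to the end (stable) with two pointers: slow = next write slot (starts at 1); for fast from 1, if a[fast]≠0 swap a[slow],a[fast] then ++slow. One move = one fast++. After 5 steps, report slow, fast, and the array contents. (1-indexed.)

(s=1,f=1) a[fast]=0 → fast++
(s=1,f=2) a[fast]=2≠0 swap→a[1]=2 → slow++,fast++
(s=2,f=3) a[fast]=1≠0 swap→a[2]=1 → slow++,fast++
(s=3,f=4) a[fast]=2≠0 swap→a[3]=2 → slow++,fast++
(s=4,f=5) a[fast]=0 → fast++

slow=4, fast=6, a=[2, 1, 2, 0, 0, 0]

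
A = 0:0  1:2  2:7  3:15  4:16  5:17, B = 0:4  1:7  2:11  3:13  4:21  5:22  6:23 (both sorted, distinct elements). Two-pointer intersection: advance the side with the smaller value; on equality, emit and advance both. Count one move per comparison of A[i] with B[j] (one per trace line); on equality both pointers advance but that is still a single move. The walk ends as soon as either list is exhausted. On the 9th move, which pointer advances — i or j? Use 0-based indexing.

i=0 j=0: 0<4, i++
i=1 j=0: 2<4, i++
i=2 j=0: 7>4, j++
i=2 j=1: 7==7 emit, i++,j++
i=3 j=2: 15>11, j++
i=3 j=3: 15>13, j++
i=3 j=4: 15<21, i++
i=4 j=4: 16<21, i++
i=5 j=4: 17<21, i++

i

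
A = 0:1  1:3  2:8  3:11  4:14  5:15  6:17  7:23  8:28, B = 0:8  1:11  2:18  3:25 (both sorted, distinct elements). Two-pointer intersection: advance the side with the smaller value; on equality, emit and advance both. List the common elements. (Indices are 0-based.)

i=0 j=0: 1<8, i++
i=1 j=0: 3<8, i++
i=2 j=0: 8==8 emit, i++,j++
i=3 j=1: 11==11 emit, i++,j++
i=4 j=2: 14<18, i++
i=5 j=2: 15<18, i++
i=6 j=2: 17<18, i++
i=7 j=2: 23>18, j++
i=7 j=3: 23<25, i++
i=8 j=3: 28>25, j++

intersection = [8, 11]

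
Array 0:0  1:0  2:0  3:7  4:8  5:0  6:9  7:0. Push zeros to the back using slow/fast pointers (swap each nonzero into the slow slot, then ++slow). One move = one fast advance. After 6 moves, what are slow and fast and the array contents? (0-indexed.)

slow=0 fast=0: a[fast]=0, fast++
slow=0 fast=1: a[fast]=0, fast++
slow=0 fast=2: a[fast]=0, fast++
slow=0 fast=3: a[fast]=7≠0 swap→a[0]=7, slow++,fast++
slow=1 fast=4: a[fast]=8≠0 swap→a[1]=8, slow++,fast++
slow=2 fast=5: a[fast]=0, fast++

slow=2, fast=6, a=[7, 8, 0, 0, 0, 0, 9, 0]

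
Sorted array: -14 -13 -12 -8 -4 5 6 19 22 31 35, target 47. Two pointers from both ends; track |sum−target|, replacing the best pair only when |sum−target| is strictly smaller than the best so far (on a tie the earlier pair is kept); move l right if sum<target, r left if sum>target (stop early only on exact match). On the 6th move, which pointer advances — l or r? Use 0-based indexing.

[0,10] -14+35=21 d=26 * → l++
[1,10] -13+35=22 d=25 * → l++
[2,10] -12+35=23 d=24 * → l++
[3,10] -8+35=27 d=20 * → l++
[4,10] -4+35=31 d=16 * → l++
[5,10] 5+35=40 d=7 * → l++

l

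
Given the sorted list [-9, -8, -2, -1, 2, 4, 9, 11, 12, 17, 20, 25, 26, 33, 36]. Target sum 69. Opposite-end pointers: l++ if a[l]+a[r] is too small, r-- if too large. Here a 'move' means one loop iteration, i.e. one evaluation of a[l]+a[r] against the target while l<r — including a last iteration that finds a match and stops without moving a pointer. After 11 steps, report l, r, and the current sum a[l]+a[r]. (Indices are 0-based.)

l=11, r=14, sum=61

l=0 r=14: -9+36=27 <69, l++
l=1 r=14: -8+36=28 <69, l++
l=2 r=14: -2+36=34 <69, l++
l=3 r=14: -1+36=35 <69, l++
l=4 r=14: 2+36=38 <69, l++
l=5 r=14: 4+36=40 <69, l++
l=6 r=14: 9+36=45 <69, l++
l=7 r=14: 11+36=47 <69, l++
l=8 r=14: 12+36=48 <69, l++
l=9 r=14: 17+36=53 <69, l++
l=10 r=14: 20+36=56 <69, l++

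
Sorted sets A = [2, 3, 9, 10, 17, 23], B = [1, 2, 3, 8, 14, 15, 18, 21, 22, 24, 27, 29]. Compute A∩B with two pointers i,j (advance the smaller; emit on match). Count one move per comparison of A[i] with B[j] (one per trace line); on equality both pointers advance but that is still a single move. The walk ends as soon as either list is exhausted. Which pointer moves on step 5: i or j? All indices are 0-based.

i

[i=0,j=0] 2>1 → j++
[i=0,j=1] 2==2 emit → i++,j++
[i=1,j=2] 3==3 emit → i++,j++
[i=2,j=3] 9>8 → j++
[i=2,j=4] 9<14 → i++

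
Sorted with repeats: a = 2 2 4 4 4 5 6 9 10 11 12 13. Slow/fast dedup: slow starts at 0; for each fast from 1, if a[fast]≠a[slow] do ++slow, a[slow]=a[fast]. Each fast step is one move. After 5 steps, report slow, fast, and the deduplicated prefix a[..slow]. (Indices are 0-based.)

slow=0 fast=1: a[fast]=2=a[slow] dup, fast++
slow=0 fast=2: a[fast]=4≠a[slow]=2 write a[1]=4, slow++,fast++
slow=1 fast=3: a[fast]=4=a[slow] dup, fast++
slow=1 fast=4: a[fast]=4=a[slow] dup, fast++
slow=1 fast=5: a[fast]=5≠a[slow]=4 write a[2]=5, slow++,fast++

slow=2, fast=6, prefix=[2, 4, 5]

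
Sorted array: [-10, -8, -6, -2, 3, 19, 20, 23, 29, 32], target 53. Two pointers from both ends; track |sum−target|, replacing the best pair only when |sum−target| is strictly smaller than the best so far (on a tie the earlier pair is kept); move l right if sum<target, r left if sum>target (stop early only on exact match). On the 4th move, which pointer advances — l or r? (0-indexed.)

l

l=0 r=9: -10+32=22 d=31 *, l++
l=1 r=9: -8+32=24 d=29 *, l++
l=2 r=9: -6+32=26 d=27 *, l++
l=3 r=9: -2+32=30 d=23 *, l++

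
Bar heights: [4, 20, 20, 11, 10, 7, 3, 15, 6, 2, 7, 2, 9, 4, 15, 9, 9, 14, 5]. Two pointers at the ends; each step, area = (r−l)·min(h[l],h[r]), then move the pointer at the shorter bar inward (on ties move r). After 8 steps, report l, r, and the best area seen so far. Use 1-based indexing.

l=2, r=12, best area=224

[1,19] min(4,5)*18=72 best=72 * → l++
[2,19] min(20,5)*17=85 best=85 * → r--
[2,18] min(20,14)*16=224 best=224 * → r--
[2,17] min(20,9)*15=135 best=224 → r--
[2,16] min(20,9)*14=126 best=224 → r--
[2,15] min(20,15)*13=195 best=224 → r--
[2,14] min(20,4)*12=48 best=224 → r--
[2,13] min(20,9)*11=99 best=224 → r--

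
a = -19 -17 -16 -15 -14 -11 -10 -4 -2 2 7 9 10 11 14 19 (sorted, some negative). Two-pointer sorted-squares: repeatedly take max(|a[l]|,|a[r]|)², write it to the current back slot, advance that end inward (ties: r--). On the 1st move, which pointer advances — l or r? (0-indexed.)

r

l=0 r=15: |-19|<=|19| out[15]=361, r--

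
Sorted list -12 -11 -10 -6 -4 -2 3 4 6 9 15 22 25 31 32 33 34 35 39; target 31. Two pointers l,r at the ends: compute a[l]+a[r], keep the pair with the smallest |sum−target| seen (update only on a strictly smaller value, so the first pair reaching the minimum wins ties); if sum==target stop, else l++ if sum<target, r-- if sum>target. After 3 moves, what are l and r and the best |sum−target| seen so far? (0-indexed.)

l=3, r=18, best |Δ|=2

l=0 r=18: -12+39=27 d=4 *, l++
l=1 r=18: -11+39=28 d=3 *, l++
l=2 r=18: -10+39=29 d=2 *, l++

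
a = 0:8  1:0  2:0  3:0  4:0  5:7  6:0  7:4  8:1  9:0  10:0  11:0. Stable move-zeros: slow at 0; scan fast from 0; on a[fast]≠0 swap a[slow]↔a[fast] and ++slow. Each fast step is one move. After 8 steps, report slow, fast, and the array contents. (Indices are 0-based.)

(s=0,f=0) a[fast]=8≠0 swap→a[0]=8 → slow++,fast++
(s=1,f=1) a[fast]=0 → fast++
(s=1,f=2) a[fast]=0 → fast++
(s=1,f=3) a[fast]=0 → fast++
(s=1,f=4) a[fast]=0 → fast++
(s=1,f=5) a[fast]=7≠0 swap→a[1]=7 → slow++,fast++
(s=2,f=6) a[fast]=0 → fast++
(s=2,f=7) a[fast]=4≠0 swap→a[2]=4 → slow++,fast++

slow=3, fast=8, a=[8, 7, 4, 0, 0, 0, 0, 0, 1, 0, 0, 0]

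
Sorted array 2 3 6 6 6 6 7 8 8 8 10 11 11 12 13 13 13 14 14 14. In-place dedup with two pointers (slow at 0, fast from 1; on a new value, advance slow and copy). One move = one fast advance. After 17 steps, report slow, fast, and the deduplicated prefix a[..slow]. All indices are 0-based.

slow=9, fast=18, prefix=[2, 3, 6, 7, 8, 10, 11, 12, 13, 14]

slow=0 fast=1: a[fast]=3≠a[slow]=2 write a[1]=3, slow++,fast++
slow=1 fast=2: a[fast]=6≠a[slow]=3 write a[2]=6, slow++,fast++
slow=2 fast=3: a[fast]=6=a[slow] dup, fast++
slow=2 fast=4: a[fast]=6=a[slow] dup, fast++
slow=2 fast=5: a[fast]=6=a[slow] dup, fast++
slow=2 fast=6: a[fast]=7≠a[slow]=6 write a[3]=7, slow++,fast++
slow=3 fast=7: a[fast]=8≠a[slow]=7 write a[4]=8, slow++,fast++
slow=4 fast=8: a[fast]=8=a[slow] dup, fast++
slow=4 fast=9: a[fast]=8=a[slow] dup, fast++
slow=4 fast=10: a[fast]=10≠a[slow]=8 write a[5]=10, slow++,fast++
slow=5 fast=11: a[fast]=11≠a[slow]=10 write a[6]=11, slow++,fast++
slow=6 fast=12: a[fast]=11=a[slow] dup, fast++
slow=6 fast=13: a[fast]=12≠a[slow]=11 write a[7]=12, slow++,fast++
slow=7 fast=14: a[fast]=13≠a[slow]=12 write a[8]=13, slow++,fast++
slow=8 fast=15: a[fast]=13=a[slow] dup, fast++
slow=8 fast=16: a[fast]=13=a[slow] dup, fast++
slow=8 fast=17: a[fast]=14≠a[slow]=13 write a[9]=14, slow++,fast++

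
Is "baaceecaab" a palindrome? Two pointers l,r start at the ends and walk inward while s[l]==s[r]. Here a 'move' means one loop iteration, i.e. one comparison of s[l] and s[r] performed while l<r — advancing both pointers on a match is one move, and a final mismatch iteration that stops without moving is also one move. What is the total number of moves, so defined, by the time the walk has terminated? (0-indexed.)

l=0 r=9: 'b'=='b', l++,r--
l=1 r=8: 'a'=='a', l++,r--
l=2 r=7: 'a'=='a', l++,r--
l=3 r=6: 'c'=='c', l++,r--
l=4 r=5: 'e'=='e', l++,r--

5 moves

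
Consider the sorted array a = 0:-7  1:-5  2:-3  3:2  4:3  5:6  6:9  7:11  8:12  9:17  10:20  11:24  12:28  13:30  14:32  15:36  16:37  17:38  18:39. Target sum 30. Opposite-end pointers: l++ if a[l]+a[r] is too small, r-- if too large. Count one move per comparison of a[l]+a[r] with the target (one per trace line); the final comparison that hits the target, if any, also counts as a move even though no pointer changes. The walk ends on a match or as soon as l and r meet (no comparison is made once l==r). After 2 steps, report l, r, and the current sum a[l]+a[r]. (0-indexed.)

l=0, r=16, sum=30

[0,18] -7+39=32 >30 → r--
[0,17] -7+38=31 >30 → r--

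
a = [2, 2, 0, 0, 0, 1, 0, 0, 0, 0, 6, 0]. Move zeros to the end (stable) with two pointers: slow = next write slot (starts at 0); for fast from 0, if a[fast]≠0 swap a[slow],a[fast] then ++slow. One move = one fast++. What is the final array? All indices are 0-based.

(s=0,f=0) a[fast]=2≠0 swap→a[0]=2 → slow++,fast++
(s=1,f=1) a[fast]=2≠0 swap→a[1]=2 → slow++,fast++
(s=2,f=2) a[fast]=0 → fast++
(s=2,f=3) a[fast]=0 → fast++
(s=2,f=4) a[fast]=0 → fast++
(s=2,f=5) a[fast]=1≠0 swap→a[2]=1 → slow++,fast++
(s=3,f=6) a[fast]=0 → fast++
(s=3,f=7) a[fast]=0 → fast++
(s=3,f=8) a[fast]=0 → fast++
(s=3,f=9) a[fast]=0 → fast++
(s=3,f=10) a[fast]=6≠0 swap→a[3]=6 → slow++,fast++
(s=4,f=11) a[fast]=0 → fast++

[2, 2, 1, 6, 0, 0, 0, 0, 0, 0, 0, 0]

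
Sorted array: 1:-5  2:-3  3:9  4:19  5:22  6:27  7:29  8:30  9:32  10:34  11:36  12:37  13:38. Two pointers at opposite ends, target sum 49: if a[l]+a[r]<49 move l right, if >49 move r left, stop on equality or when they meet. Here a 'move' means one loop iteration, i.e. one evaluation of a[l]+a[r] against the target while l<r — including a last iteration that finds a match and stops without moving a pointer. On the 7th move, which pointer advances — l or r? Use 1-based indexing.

r

[1,13] -5+38=33 <49 → l++
[2,13] -3+38=35 <49 → l++
[3,13] 9+38=47 <49 → l++
[4,13] 19+38=57 >49 → r--
[4,12] 19+37=56 >49 → r--
[4,11] 19+36=55 >49 → r--
[4,10] 19+34=53 >49 → r--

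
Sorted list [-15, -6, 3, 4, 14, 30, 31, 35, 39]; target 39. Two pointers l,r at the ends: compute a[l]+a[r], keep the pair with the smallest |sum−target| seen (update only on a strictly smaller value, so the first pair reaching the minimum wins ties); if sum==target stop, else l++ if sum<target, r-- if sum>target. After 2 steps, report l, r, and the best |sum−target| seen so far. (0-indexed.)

[0,8] -15+39=24 d=15 * → l++
[1,8] -6+39=33 d=6 * → l++

l=2, r=8, best |Δ|=6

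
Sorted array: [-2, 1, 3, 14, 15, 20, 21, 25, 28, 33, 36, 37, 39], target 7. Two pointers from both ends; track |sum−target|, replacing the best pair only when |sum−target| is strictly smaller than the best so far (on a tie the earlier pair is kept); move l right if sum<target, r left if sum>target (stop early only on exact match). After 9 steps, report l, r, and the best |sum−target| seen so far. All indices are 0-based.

[0,12] -2+39=37 d=30 * → r--
[0,11] -2+37=35 d=28 * → r--
[0,10] -2+36=34 d=27 * → r--
[0,9] -2+33=31 d=24 * → r--
[0,8] -2+28=26 d=19 * → r--
[0,7] -2+25=23 d=16 * → r--
[0,6] -2+21=19 d=12 * → r--
[0,5] -2+20=18 d=11 * → r--
[0,4] -2+15=13 d=6 * → r--

l=0, r=3, best |Δ|=6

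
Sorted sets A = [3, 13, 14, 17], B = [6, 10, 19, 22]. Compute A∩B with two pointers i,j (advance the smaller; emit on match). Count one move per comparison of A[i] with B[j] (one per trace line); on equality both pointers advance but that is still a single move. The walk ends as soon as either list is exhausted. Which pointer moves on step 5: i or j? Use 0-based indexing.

i

[i=0,j=0] 3<6 → i++
[i=1,j=0] 13>6 → j++
[i=1,j=1] 13>10 → j++
[i=1,j=2] 13<19 → i++
[i=2,j=2] 14<19 → i++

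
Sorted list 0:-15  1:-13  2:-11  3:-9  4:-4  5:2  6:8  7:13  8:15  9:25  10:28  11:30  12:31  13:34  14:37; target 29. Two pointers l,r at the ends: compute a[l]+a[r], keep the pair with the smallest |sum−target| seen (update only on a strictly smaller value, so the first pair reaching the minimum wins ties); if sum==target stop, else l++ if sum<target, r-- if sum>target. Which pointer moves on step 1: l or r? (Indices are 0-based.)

l=0 r=14: -15+37=22 d=7 *, l++

l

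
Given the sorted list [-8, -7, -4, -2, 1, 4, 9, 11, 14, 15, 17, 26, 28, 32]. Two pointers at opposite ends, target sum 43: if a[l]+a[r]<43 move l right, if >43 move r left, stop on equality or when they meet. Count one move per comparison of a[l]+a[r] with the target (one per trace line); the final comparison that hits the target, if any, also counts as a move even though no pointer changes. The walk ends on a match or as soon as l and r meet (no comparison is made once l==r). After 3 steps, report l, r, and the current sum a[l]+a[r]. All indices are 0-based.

l=3, r=13, sum=30

l=0 r=13: -8+32=24 <43, l++
l=1 r=13: -7+32=25 <43, l++
l=2 r=13: -4+32=28 <43, l++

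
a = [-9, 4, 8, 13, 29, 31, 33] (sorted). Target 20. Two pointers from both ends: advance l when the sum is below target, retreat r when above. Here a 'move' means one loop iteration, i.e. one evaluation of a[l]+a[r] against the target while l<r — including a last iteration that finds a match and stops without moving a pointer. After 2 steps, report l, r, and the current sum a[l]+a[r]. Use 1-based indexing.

[1,7] -9+33=24 >20 → r--
[1,6] -9+31=22 >20 → r--

l=1, r=5, sum=20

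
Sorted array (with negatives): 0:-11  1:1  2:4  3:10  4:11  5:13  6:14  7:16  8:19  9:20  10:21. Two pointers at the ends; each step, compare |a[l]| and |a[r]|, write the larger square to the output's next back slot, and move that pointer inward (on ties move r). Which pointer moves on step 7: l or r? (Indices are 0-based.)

r

[0,10] |-11|<=|21| out[10]=441 → r--
[0,9] |-11|<=|20| out[9]=400 → r--
[0,8] |-11|<=|19| out[8]=361 → r--
[0,7] |-11|<=|16| out[7]=256 → r--
[0,6] |-11|<=|14| out[6]=196 → r--
[0,5] |-11|<=|13| out[5]=169 → r--
[0,4] |-11|<=|11| out[4]=121 → r--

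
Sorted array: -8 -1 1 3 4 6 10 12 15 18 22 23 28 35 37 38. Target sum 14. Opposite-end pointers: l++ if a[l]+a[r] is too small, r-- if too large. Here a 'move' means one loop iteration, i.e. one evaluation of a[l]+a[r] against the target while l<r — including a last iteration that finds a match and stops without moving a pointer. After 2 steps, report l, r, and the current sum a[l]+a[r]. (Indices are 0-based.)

l=0 r=15: -8+38=30 >14, r--
l=0 r=14: -8+37=29 >14, r--

l=0, r=13, sum=27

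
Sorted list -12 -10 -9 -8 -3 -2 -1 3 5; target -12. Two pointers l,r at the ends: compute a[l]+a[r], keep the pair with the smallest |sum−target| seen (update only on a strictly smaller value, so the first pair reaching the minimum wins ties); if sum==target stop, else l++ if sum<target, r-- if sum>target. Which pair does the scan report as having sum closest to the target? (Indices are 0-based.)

l=0 r=8: -12+5=-7 d=5 *, r--
l=0 r=7: -12+3=-9 d=3 *, r--
l=0 r=6: -12+-1=-13 d=1 *, l++
l=1 r=6: -10+-1=-11 d=1, r--
l=1 r=5: -10+-2=-12 d=0 *, stop

pair (-10, -2) with sum -12 (|Δ|=0)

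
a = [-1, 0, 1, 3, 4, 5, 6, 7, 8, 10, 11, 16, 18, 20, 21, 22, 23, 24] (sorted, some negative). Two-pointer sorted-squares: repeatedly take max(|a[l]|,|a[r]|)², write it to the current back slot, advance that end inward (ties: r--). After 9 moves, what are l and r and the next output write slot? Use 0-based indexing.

l=0, r=8, next write slot=8

l=0 r=17: |-1|<=|24| out[17]=576, r--
l=0 r=16: |-1|<=|23| out[16]=529, r--
l=0 r=15: |-1|<=|22| out[15]=484, r--
l=0 r=14: |-1|<=|21| out[14]=441, r--
l=0 r=13: |-1|<=|20| out[13]=400, r--
l=0 r=12: |-1|<=|18| out[12]=324, r--
l=0 r=11: |-1|<=|16| out[11]=256, r--
l=0 r=10: |-1|<=|11| out[10]=121, r--
l=0 r=9: |-1|<=|10| out[9]=100, r--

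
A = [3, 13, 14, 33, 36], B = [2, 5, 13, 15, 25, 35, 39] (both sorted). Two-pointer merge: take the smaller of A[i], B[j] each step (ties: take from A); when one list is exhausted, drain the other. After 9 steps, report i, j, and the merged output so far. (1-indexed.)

i=1 j=1: A[i]=3>B[j]=2 take 2, j++
i=1 j=2: A[i]=3<=B[j]=5 take 3, i++
i=2 j=2: A[i]=13>B[j]=5 take 5, j++
i=2 j=3: A[i]=13<=B[j]=13 take 13, i++
i=3 j=3: A[i]=14>B[j]=13 take 13, j++
i=3 j=4: A[i]=14<=B[j]=15 take 14, i++
i=4 j=4: A[i]=33>B[j]=15 take 15, j++
i=4 j=5: A[i]=33>B[j]=25 take 25, j++
i=4 j=6: A[i]=33<=B[j]=35 take 33, i++

i=5, j=6, merged so far=[2, 3, 5, 13, 13, 14, 15, 25, 33]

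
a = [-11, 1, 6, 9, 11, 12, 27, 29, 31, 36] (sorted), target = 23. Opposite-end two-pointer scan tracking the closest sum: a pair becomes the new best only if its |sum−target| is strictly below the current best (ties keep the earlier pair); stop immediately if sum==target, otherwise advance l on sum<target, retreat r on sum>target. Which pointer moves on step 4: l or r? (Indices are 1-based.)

r

l=1 r=10: -11+36=25 d=2 *, r--
l=1 r=9: -11+31=20 d=3, l++
l=2 r=9: 1+31=32 d=9, r--
l=2 r=8: 1+29=30 d=7, r--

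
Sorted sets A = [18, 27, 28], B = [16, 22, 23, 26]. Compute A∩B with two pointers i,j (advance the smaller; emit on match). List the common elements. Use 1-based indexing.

i=1 j=1: 18>16, j++
i=1 j=2: 18<22, i++
i=2 j=2: 27>22, j++
i=2 j=3: 27>23, j++
i=2 j=4: 27>26, j++

intersection = []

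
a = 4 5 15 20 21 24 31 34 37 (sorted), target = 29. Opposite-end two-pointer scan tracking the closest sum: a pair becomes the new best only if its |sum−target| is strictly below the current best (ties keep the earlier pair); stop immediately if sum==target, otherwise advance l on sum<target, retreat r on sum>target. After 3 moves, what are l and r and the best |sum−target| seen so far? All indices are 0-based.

l=0, r=5, best |Δ|=6

[0,8] 4+37=41 d=12 * → r--
[0,7] 4+34=38 d=9 * → r--
[0,6] 4+31=35 d=6 * → r--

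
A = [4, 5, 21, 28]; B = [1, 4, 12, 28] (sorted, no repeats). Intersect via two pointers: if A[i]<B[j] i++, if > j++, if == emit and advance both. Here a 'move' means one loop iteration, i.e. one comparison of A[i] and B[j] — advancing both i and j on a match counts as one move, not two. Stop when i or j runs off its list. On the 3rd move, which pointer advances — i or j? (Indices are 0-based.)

i

i=0 j=0: 4>1, j++
i=0 j=1: 4==4 emit, i++,j++
i=1 j=2: 5<12, i++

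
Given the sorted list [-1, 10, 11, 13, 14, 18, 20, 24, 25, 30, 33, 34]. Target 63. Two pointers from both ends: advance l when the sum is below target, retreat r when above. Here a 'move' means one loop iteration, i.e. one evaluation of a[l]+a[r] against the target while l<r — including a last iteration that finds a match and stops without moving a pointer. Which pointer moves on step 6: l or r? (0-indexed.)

l=0 r=11: -1+34=33 <63, l++
l=1 r=11: 10+34=44 <63, l++
l=2 r=11: 11+34=45 <63, l++
l=3 r=11: 13+34=47 <63, l++
l=4 r=11: 14+34=48 <63, l++
l=5 r=11: 18+34=52 <63, l++

l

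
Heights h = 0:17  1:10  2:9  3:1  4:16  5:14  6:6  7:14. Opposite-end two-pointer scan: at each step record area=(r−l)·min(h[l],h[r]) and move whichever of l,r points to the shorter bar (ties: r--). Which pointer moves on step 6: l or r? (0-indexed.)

r

[0,7] min(17,14)*7=98 best=98 * → r--
[0,6] min(17,6)*6=36 best=98 → r--
[0,5] min(17,14)*5=70 best=98 → r--
[0,4] min(17,16)*4=64 best=98 → r--
[0,3] min(17,1)*3=3 best=98 → r--
[0,2] min(17,9)*2=18 best=98 → r--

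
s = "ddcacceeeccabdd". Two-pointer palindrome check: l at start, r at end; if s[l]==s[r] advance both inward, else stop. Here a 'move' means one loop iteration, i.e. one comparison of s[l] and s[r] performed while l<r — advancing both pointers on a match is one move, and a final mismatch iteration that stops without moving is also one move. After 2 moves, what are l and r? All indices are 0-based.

l=2, r=12

l=0 r=14: 'd'=='d', l++,r--
l=1 r=13: 'd'=='d', l++,r--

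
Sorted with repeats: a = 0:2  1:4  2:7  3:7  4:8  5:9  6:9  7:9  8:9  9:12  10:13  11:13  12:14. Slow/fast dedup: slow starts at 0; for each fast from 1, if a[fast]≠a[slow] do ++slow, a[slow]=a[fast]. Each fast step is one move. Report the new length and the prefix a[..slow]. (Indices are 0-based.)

(s=0,f=1) a[fast]=4≠a[slow]=2 write a[1]=4 → slow++,fast++
(s=1,f=2) a[fast]=7≠a[slow]=4 write a[2]=7 → slow++,fast++
(s=2,f=3) a[fast]=7=a[slow] dup → fast++
(s=2,f=4) a[fast]=8≠a[slow]=7 write a[3]=8 → slow++,fast++
(s=3,f=5) a[fast]=9≠a[slow]=8 write a[4]=9 → slow++,fast++
(s=4,f=6) a[fast]=9=a[slow] dup → fast++
(s=4,f=7) a[fast]=9=a[slow] dup → fast++
(s=4,f=8) a[fast]=9=a[slow] dup → fast++
(s=4,f=9) a[fast]=12≠a[slow]=9 write a[5]=12 → slow++,fast++
(s=5,f=10) a[fast]=13≠a[slow]=12 write a[6]=13 → slow++,fast++
(s=6,f=11) a[fast]=13=a[slow] dup → fast++
(s=6,f=12) a[fast]=14≠a[slow]=13 write a[7]=14 → slow++,fast++

length 8; prefix = [2, 4, 7, 8, 9, 12, 13, 14]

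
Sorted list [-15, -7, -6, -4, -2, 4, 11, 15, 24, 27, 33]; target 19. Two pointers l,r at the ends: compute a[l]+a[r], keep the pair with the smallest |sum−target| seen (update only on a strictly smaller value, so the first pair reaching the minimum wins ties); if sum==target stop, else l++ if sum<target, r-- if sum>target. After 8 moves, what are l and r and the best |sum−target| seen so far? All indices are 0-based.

l=0 r=10: -15+33=18 d=1 *, l++
l=1 r=10: -7+33=26 d=7, r--
l=1 r=9: -7+27=20 d=1, r--
l=1 r=8: -7+24=17 d=2, l++
l=2 r=8: -6+24=18 d=1, l++
l=3 r=8: -4+24=20 d=1, r--
l=3 r=7: -4+15=11 d=8, l++
l=4 r=7: -2+15=13 d=6, l++

l=5, r=7, best |Δ|=1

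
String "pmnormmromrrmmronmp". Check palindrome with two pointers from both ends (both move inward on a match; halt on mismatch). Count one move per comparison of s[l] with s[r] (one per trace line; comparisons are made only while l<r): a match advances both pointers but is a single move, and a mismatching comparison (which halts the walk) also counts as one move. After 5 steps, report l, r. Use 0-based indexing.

l=0 r=18: 'p'=='p', l++,r--
l=1 r=17: 'm'=='m', l++,r--
l=2 r=16: 'n'=='n', l++,r--
l=3 r=15: 'o'=='o', l++,r--
l=4 r=14: 'r'=='r', l++,r--

l=5, r=13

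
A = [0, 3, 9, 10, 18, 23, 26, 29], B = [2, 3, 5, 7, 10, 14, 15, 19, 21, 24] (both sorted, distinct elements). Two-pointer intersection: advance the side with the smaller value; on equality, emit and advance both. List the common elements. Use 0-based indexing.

intersection = [3, 10]

[i=0,j=0] 0<2 → i++
[i=1,j=0] 3>2 → j++
[i=1,j=1] 3==3 emit → i++,j++
[i=2,j=2] 9>5 → j++
[i=2,j=3] 9>7 → j++
[i=2,j=4] 9<10 → i++
[i=3,j=4] 10==10 emit → i++,j++
[i=4,j=5] 18>14 → j++
[i=4,j=6] 18>15 → j++
[i=4,j=7] 18<19 → i++
[i=5,j=7] 23>19 → j++
[i=5,j=8] 23>21 → j++
[i=5,j=9] 23<24 → i++
[i=6,j=9] 26>24 → j++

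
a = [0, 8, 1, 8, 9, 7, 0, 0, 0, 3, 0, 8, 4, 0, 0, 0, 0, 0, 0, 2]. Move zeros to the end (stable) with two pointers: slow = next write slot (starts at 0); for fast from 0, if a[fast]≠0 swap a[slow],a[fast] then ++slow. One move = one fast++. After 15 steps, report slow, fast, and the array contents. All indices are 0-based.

slow=8, fast=15, a=[8, 1, 8, 9, 7, 3, 8, 4, 0, 0, 0, 0, 0, 0, 0, 0, 0, 0, 0, 2]

(s=0,f=0) a[fast]=0 → fast++
(s=0,f=1) a[fast]=8≠0 swap→a[0]=8 → slow++,fast++
(s=1,f=2) a[fast]=1≠0 swap→a[1]=1 → slow++,fast++
(s=2,f=3) a[fast]=8≠0 swap→a[2]=8 → slow++,fast++
(s=3,f=4) a[fast]=9≠0 swap→a[3]=9 → slow++,fast++
(s=4,f=5) a[fast]=7≠0 swap→a[4]=7 → slow++,fast++
(s=5,f=6) a[fast]=0 → fast++
(s=5,f=7) a[fast]=0 → fast++
(s=5,f=8) a[fast]=0 → fast++
(s=5,f=9) a[fast]=3≠0 swap→a[5]=3 → slow++,fast++
(s=6,f=10) a[fast]=0 → fast++
(s=6,f=11) a[fast]=8≠0 swap→a[6]=8 → slow++,fast++
(s=7,f=12) a[fast]=4≠0 swap→a[7]=4 → slow++,fast++
(s=8,f=13) a[fast]=0 → fast++
(s=8,f=14) a[fast]=0 → fast++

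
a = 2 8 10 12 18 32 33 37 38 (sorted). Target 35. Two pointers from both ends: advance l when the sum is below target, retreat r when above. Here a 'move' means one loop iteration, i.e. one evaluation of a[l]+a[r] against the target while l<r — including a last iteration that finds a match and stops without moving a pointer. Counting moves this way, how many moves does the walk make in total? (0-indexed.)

[0,8] 2+38=40 >35 → r--
[0,7] 2+37=39 >35 → r--
[0,6] 2+33=35 → found

3 moves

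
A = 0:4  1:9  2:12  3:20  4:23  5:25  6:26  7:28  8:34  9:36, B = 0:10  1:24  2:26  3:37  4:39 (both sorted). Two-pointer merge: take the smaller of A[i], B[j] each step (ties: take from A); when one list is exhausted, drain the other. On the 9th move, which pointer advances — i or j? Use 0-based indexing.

i

i=0 j=0: A[i]=4<=B[j]=10 take 4, i++
i=1 j=0: A[i]=9<=B[j]=10 take 9, i++
i=2 j=0: A[i]=12>B[j]=10 take 10, j++
i=2 j=1: A[i]=12<=B[j]=24 take 12, i++
i=3 j=1: A[i]=20<=B[j]=24 take 20, i++
i=4 j=1: A[i]=23<=B[j]=24 take 23, i++
i=5 j=1: A[i]=25>B[j]=24 take 24, j++
i=5 j=2: A[i]=25<=B[j]=26 take 25, i++
i=6 j=2: A[i]=26<=B[j]=26 take 26, i++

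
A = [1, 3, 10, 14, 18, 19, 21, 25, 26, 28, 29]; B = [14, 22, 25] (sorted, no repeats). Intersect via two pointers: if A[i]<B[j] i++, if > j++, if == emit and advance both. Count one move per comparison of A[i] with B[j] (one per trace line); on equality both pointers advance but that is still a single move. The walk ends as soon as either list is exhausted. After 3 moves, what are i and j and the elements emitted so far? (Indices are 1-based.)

i=1 j=1: 1<14, i++
i=2 j=1: 3<14, i++
i=3 j=1: 10<14, i++

i=4, j=1, emitted=[]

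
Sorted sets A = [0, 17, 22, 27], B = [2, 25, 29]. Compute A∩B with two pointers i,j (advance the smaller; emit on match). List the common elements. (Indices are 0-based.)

i=0 j=0: 0<2, i++
i=1 j=0: 17>2, j++
i=1 j=1: 17<25, i++
i=2 j=1: 22<25, i++
i=3 j=1: 27>25, j++
i=3 j=2: 27<29, i++

intersection = []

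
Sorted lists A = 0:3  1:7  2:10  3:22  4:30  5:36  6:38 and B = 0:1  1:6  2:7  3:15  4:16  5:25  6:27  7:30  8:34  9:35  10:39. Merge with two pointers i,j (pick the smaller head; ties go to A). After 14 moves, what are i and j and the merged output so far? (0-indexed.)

i=5, j=9, merged so far=[1, 3, 6, 7, 7, 10, 15, 16, 22, 25, 27, 30, 30, 34]

[i=0,j=0] A[i]=3>B[j]=1 take 1 → j++
[i=0,j=1] A[i]=3<=B[j]=6 take 3 → i++
[i=1,j=1] A[i]=7>B[j]=6 take 6 → j++
[i=1,j=2] A[i]=7<=B[j]=7 take 7 → i++
[i=2,j=2] A[i]=10>B[j]=7 take 7 → j++
[i=2,j=3] A[i]=10<=B[j]=15 take 10 → i++
[i=3,j=3] A[i]=22>B[j]=15 take 15 → j++
[i=3,j=4] A[i]=22>B[j]=16 take 16 → j++
[i=3,j=5] A[i]=22<=B[j]=25 take 22 → i++
[i=4,j=5] A[i]=30>B[j]=25 take 25 → j++
[i=4,j=6] A[i]=30>B[j]=27 take 27 → j++
[i=4,j=7] A[i]=30<=B[j]=30 take 30 → i++
[i=5,j=7] A[i]=36>B[j]=30 take 30 → j++
[i=5,j=8] A[i]=36>B[j]=34 take 34 → j++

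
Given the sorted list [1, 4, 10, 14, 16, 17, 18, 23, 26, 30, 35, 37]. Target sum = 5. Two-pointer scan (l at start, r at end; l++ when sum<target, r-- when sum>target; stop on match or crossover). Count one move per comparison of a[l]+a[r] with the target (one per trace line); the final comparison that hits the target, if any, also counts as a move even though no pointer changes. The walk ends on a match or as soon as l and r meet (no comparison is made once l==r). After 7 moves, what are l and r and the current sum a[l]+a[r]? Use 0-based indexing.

l=0, r=4, sum=17

[0,11] 1+37=38 >5 → r--
[0,10] 1+35=36 >5 → r--
[0,9] 1+30=31 >5 → r--
[0,8] 1+26=27 >5 → r--
[0,7] 1+23=24 >5 → r--
[0,6] 1+18=19 >5 → r--
[0,5] 1+17=18 >5 → r--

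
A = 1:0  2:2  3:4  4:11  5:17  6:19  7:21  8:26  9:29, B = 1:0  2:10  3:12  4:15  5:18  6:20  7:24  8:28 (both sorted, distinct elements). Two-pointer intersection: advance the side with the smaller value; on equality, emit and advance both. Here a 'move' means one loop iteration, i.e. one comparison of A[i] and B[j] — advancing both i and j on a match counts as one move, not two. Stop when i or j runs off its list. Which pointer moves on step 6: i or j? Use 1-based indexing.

j

i=1 j=1: 0==0 emit, i++,j++
i=2 j=2: 2<10, i++
i=3 j=2: 4<10, i++
i=4 j=2: 11>10, j++
i=4 j=3: 11<12, i++
i=5 j=3: 17>12, j++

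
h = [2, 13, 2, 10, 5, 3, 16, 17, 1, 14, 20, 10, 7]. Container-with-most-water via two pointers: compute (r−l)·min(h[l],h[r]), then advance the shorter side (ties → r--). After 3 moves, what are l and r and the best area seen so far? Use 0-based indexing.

l=0 r=12: min(2,7)*12=24 best=24 *, l++
l=1 r=12: min(13,7)*11=77 best=77 *, r--
l=1 r=11: min(13,10)*10=100 best=100 *, r--

l=1, r=10, best area=100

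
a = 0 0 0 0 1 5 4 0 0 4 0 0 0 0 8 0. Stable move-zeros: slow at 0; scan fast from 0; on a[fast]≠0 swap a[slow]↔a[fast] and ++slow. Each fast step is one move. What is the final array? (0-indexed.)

(s=0,f=0) a[fast]=0 → fast++
(s=0,f=1) a[fast]=0 → fast++
(s=0,f=2) a[fast]=0 → fast++
(s=0,f=3) a[fast]=0 → fast++
(s=0,f=4) a[fast]=1≠0 swap→a[0]=1 → slow++,fast++
(s=1,f=5) a[fast]=5≠0 swap→a[1]=5 → slow++,fast++
(s=2,f=6) a[fast]=4≠0 swap→a[2]=4 → slow++,fast++
(s=3,f=7) a[fast]=0 → fast++
(s=3,f=8) a[fast]=0 → fast++
(s=3,f=9) a[fast]=4≠0 swap→a[3]=4 → slow++,fast++
(s=4,f=10) a[fast]=0 → fast++
(s=4,f=11) a[fast]=0 → fast++
(s=4,f=12) a[fast]=0 → fast++
(s=4,f=13) a[fast]=0 → fast++
(s=4,f=14) a[fast]=8≠0 swap→a[4]=8 → slow++,fast++
(s=5,f=15) a[fast]=0 → fast++

[1, 5, 4, 4, 8, 0, 0, 0, 0, 0, 0, 0, 0, 0, 0, 0]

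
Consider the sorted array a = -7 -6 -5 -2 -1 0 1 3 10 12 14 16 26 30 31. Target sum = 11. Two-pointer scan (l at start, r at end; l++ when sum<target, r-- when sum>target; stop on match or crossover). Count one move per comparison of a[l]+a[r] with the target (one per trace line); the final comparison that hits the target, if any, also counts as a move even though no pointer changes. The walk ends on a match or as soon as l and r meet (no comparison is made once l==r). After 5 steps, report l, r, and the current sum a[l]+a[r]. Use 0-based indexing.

l=0 r=14: -7+31=24 >11, r--
l=0 r=13: -7+30=23 >11, r--
l=0 r=12: -7+26=19 >11, r--
l=0 r=11: -7+16=9 <11, l++
l=1 r=11: -6+16=10 <11, l++

l=2, r=11, sum=11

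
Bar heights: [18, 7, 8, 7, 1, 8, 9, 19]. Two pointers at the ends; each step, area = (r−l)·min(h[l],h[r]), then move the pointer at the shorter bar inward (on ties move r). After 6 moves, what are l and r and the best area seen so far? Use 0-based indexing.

l=6, r=7, best area=126

[0,7] min(18,19)*7=126 best=126 * → l++
[1,7] min(7,19)*6=42 best=126 → l++
[2,7] min(8,19)*5=40 best=126 → l++
[3,7] min(7,19)*4=28 best=126 → l++
[4,7] min(1,19)*3=3 best=126 → l++
[5,7] min(8,19)*2=16 best=126 → l++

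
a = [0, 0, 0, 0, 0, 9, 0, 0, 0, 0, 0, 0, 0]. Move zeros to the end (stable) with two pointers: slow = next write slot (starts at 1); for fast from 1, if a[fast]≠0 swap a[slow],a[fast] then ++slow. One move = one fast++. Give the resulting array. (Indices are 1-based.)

(s=1,f=1) a[fast]=0 → fast++
(s=1,f=2) a[fast]=0 → fast++
(s=1,f=3) a[fast]=0 → fast++
(s=1,f=4) a[fast]=0 → fast++
(s=1,f=5) a[fast]=0 → fast++
(s=1,f=6) a[fast]=9≠0 swap→a[1]=9 → slow++,fast++
(s=2,f=7) a[fast]=0 → fast++
(s=2,f=8) a[fast]=0 → fast++
(s=2,f=9) a[fast]=0 → fast++
(s=2,f=10) a[fast]=0 → fast++
(s=2,f=11) a[fast]=0 → fast++
(s=2,f=12) a[fast]=0 → fast++
(s=2,f=13) a[fast]=0 → fast++

[9, 0, 0, 0, 0, 0, 0, 0, 0, 0, 0, 0, 0]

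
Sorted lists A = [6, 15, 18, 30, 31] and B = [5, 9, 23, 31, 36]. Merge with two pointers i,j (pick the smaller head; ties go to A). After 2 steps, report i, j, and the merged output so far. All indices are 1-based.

i=2, j=2, merged so far=[5, 6]

i=1 j=1: A[i]=6>B[j]=5 take 5, j++
i=1 j=2: A[i]=6<=B[j]=9 take 6, i++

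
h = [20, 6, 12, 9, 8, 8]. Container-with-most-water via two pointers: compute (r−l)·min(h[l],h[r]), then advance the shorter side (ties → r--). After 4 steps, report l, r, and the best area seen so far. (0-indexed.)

l=0, r=1, best area=40

l=0 r=5: min(20,8)*5=40 best=40 *, r--
l=0 r=4: min(20,8)*4=32 best=40, r--
l=0 r=3: min(20,9)*3=27 best=40, r--
l=0 r=2: min(20,12)*2=24 best=40, r--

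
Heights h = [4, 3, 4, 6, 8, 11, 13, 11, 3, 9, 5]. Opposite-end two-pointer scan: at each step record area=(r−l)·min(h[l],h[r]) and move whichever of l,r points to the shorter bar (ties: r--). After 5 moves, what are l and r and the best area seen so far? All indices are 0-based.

l=4, r=9, best area=40

l=0 r=10: min(4,5)*10=40 best=40 *, l++
l=1 r=10: min(3,5)*9=27 best=40, l++
l=2 r=10: min(4,5)*8=32 best=40, l++
l=3 r=10: min(6,5)*7=35 best=40, r--
l=3 r=9: min(6,9)*6=36 best=40, l++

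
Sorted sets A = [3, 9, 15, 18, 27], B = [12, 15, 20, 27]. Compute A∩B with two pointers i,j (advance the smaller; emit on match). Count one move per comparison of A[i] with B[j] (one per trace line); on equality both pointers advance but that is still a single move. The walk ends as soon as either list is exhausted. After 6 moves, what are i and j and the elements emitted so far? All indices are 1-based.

i=5, j=4, emitted=[15]

i=1 j=1: 3<12, i++
i=2 j=1: 9<12, i++
i=3 j=1: 15>12, j++
i=3 j=2: 15==15 emit, i++,j++
i=4 j=3: 18<20, i++
i=5 j=3: 27>20, j++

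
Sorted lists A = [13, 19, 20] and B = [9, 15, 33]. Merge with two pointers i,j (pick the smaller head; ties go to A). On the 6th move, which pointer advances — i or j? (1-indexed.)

[i=1,j=1] A[i]=13>B[j]=9 take 9 → j++
[i=1,j=2] A[i]=13<=B[j]=15 take 13 → i++
[i=2,j=2] A[i]=19>B[j]=15 take 15 → j++
[i=2,j=3] A[i]=19<=B[j]=33 take 19 → i++
[i=3,j=3] A[i]=20<=B[j]=33 take 20 → i++
[i=4,j=3] A done, take B[j]=33 → j++

j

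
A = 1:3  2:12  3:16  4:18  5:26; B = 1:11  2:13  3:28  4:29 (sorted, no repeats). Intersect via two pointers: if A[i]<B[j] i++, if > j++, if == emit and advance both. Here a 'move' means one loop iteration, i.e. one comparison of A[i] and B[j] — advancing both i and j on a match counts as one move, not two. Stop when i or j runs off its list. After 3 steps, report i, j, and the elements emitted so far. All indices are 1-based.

i=1 j=1: 3<11, i++
i=2 j=1: 12>11, j++
i=2 j=2: 12<13, i++

i=3, j=2, emitted=[]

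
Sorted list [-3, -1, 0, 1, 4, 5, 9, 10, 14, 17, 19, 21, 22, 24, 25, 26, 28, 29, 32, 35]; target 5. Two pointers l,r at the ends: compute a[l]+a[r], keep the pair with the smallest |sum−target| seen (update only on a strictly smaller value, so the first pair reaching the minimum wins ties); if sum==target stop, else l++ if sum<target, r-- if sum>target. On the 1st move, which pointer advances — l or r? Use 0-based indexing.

[0,19] -3+35=32 d=27 * → r--

r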